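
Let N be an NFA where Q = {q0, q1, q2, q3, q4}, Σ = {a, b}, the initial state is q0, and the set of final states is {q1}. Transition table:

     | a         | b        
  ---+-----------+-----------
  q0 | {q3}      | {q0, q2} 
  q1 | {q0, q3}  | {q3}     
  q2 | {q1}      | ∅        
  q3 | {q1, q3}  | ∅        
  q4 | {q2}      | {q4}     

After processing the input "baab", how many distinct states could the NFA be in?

Start in {q0}.
Read 'b': q0→{q0, q2}; now {q0, q2}.
Read 'a': q0→{q3}, q2→{q1}; now {q1, q3}.
Read 'a': q1→{q0, q3}, q3→{q1, q3}; now {q0, q1, q3}.
Read 'b': q0→{q0, q2}, q1→{q3}, q3→∅; now {q0, q2, q3}.
That set has 3 states.

3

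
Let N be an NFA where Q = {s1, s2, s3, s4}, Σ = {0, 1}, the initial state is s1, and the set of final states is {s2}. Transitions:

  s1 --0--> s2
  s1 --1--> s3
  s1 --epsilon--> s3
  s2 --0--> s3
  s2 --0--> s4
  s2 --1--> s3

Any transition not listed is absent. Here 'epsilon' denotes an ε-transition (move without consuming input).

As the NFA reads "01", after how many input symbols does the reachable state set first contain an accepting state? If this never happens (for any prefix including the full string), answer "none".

1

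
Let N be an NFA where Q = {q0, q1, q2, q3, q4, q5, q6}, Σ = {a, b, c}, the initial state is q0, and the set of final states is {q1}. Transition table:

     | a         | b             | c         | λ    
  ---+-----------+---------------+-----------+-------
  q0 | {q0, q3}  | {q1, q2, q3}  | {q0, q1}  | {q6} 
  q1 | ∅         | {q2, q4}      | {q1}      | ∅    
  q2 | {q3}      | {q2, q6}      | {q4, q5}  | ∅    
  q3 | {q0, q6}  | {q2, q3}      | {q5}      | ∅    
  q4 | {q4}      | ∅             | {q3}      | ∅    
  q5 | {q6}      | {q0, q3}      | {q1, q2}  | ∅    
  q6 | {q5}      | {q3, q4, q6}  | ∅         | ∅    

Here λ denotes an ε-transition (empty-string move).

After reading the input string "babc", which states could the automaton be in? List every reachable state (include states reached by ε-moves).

Start: ε-closure({q0}) = {q0, q6}.
Read 'b': q0→{q1, q2, q3}, q6→{q3, q4, q6}; now {q1, q2, q3, q4, q6}.
Read 'a': q1→∅, q2→{q3}, q3→{q0, q6}, q4→{q4}, q6→{q5}; now {q0, q3, q4, q5, q6}.
Read 'b': q0→{q1, q2, q3}, q3→{q2, q3}, q4→∅, q5→{q0, q3}, q6→{q3, q4, q6}; now {q0, q1, q2, q3, q4, q6}.
Read 'c': q0→{q0, q1}, q1→{q1}, q2→{q4, q5}, q3→{q5}, q4→{q3}, q6→∅; union {q0, q1, q3, q4, q5}; ε-closure = {q0, q1, q3, q4, q5, q6}.

{q0, q1, q3, q4, q5, q6}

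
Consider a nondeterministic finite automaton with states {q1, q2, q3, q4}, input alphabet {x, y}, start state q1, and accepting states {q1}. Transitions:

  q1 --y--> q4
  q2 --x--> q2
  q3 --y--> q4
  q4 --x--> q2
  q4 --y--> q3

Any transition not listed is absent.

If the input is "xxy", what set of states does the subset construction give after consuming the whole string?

∅

Start in {q1}.
Read 'x': q1→∅; now ∅.
The set is empty and remains empty for the remaining 2 symbols.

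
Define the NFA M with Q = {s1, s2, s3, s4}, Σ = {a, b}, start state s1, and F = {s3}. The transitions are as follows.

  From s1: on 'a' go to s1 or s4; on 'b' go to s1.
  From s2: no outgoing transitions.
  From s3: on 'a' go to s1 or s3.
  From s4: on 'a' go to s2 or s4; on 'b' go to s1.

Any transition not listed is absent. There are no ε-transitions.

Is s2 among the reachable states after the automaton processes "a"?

No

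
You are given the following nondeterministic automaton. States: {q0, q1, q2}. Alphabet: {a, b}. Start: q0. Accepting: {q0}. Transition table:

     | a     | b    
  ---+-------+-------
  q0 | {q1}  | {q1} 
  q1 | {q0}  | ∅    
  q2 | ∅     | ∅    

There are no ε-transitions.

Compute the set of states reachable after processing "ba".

Start in {q0}.
Read 'b': {q0} → {q1}.
Read 'a': {q1} → {q0}.

{q0}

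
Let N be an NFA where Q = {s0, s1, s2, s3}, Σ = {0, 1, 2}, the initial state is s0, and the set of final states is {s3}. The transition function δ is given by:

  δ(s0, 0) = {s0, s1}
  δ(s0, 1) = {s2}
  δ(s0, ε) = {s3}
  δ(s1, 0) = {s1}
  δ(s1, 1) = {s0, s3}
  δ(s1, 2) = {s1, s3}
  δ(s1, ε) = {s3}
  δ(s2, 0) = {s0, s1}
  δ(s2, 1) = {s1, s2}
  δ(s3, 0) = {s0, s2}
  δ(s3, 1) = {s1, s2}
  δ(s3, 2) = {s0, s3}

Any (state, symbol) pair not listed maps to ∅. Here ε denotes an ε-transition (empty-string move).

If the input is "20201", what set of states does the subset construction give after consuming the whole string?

{s0, s1, s2, s3}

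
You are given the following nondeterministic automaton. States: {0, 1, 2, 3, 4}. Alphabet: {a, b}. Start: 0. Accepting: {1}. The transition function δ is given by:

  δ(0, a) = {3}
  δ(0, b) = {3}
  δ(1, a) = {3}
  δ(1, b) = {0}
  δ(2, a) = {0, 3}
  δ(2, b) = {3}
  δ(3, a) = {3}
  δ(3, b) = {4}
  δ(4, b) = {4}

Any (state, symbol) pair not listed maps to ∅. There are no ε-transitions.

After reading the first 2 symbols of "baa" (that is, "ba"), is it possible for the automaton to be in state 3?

Yes

Start in {0}.
Read 'b': 0→{3}; now {3}.
Read 'a': 3→{3}; now {3}.
State 3 is in {3}.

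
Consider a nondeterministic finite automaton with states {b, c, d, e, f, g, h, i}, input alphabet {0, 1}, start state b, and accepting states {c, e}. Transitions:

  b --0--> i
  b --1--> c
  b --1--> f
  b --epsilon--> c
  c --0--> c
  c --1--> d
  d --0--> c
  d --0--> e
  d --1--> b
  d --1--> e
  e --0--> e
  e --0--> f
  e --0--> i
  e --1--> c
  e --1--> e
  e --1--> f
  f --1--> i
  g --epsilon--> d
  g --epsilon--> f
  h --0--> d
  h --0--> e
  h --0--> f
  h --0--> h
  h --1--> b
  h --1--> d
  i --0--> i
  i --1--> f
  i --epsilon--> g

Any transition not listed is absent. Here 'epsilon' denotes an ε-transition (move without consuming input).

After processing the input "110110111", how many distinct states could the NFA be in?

7

Start: ε-closure({b}) = {b, c}.
Read '1': b→{c, f}, c→{d}; now {c, d, f}.
Read '1': c→{d}, d→{b, e}, f→{i}; union {b, d, e, i}; ε-closure = {b, c, d, e, f, g, i}.
Read '0': b→{i}, c→{c}, d→{c, e}, e→{e, f, i}, f→∅, g→∅, i→{i}; union {c, e, f, i}; ε-closure = {c, d, e, f, g, i}.
Read '1': c→{d}, d→{b, e}, e→{c, e, f}, f→{i}, g→∅, i→{f}; union {b, c, d, e, f, i}; ε-closure = {b, c, d, e, f, g, i}.
Read '1': b→{c, f}, c→{d}, d→{b, e}, e→{c, e, f}, f→{i}, g→∅, i→{f}; union {b, c, d, e, f, i}; ε-closure = {b, c, d, e, f, g, i}.
Read '0': b→{i}, c→{c}, d→{c, e}, e→{e, f, i}, f→∅, g→∅, i→{i}; union {c, e, f, i}; ε-closure = {c, d, e, f, g, i}.
Read '1': c→{d}, d→{b, e}, e→{c, e, f}, f→{i}, g→∅, i→{f}; union {b, c, d, e, f, i}; ε-closure = {b, c, d, e, f, g, i}.
Read '1': b→{c, f}, c→{d}, d→{b, e}, e→{c, e, f}, f→{i}, g→∅, i→{f}; union {b, c, d, e, f, i}; ε-closure = {b, c, d, e, f, g, i}.
Read '1': b→{c, f}, c→{d}, d→{b, e}, e→{c, e, f}, f→{i}, g→∅, i→{f}; union {b, c, d, e, f, i}; ε-closure = {b, c, d, e, f, g, i}.
That set has 7 states.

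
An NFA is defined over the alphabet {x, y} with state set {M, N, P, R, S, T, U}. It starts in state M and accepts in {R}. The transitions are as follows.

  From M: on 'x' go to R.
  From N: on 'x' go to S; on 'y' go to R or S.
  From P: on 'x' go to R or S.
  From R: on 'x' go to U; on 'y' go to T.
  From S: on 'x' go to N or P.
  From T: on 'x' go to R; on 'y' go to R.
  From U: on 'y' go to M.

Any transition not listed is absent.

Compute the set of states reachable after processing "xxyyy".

Start in {M}.
Read 'x': {M} → {R}.
Read 'x': {R} → {U}.
Read 'y': {U} → {M}.
Read 'y': {M} → ∅.
The set is empty and remains empty for the remaining 1 symbol.

∅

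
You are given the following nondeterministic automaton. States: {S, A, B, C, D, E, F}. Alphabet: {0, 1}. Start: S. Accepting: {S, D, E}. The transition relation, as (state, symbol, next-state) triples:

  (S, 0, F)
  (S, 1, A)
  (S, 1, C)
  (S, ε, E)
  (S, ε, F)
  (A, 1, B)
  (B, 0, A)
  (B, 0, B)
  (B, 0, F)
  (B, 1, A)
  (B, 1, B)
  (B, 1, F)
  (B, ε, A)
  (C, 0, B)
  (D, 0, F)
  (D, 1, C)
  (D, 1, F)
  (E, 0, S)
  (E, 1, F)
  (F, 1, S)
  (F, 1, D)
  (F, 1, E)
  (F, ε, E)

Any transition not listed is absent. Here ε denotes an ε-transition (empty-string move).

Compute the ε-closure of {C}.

{C}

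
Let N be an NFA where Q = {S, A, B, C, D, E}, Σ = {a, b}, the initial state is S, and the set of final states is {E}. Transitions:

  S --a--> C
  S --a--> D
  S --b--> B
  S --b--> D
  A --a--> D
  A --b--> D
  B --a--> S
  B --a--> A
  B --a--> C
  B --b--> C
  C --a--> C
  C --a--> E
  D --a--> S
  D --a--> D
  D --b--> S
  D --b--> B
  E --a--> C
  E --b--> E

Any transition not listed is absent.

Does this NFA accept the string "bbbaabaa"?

Start in {S}.
Read 'b': {S} → {B, D}.
Read 'b': {B, D} → {S, B, C}.
Read 'b': {S, B, C} → {B, C, D}.
Read 'a': {B, C, D} → {S, A, C, D, E}.
Read 'a': {S, A, C, D, E} → {S, C, D, E}.
Read 'b': {S, C, D, E} → {S, B, D, E}.
Read 'a': {S, B, D, E} → {S, A, C, D}.
Read 'a': {S, A, C, D} → {S, C, D, E}.
The final set {S, C, D, E} contains the accepting state E.

Yes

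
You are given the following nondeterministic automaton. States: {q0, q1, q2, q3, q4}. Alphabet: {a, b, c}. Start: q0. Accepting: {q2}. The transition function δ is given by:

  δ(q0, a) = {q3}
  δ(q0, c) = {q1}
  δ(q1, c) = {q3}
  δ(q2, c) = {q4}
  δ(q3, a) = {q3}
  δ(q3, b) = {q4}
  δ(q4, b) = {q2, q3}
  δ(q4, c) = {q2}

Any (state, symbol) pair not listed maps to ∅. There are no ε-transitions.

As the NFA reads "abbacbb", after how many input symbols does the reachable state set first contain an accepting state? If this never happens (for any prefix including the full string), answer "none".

Start in {q0}.
Read 'a': {q0} → {q3}.
Read 'b': {q3} → {q4}.
Read 'b': {q4} → {q2, q3}.
None of the earlier sets intersect F, but {q2, q3} does.

3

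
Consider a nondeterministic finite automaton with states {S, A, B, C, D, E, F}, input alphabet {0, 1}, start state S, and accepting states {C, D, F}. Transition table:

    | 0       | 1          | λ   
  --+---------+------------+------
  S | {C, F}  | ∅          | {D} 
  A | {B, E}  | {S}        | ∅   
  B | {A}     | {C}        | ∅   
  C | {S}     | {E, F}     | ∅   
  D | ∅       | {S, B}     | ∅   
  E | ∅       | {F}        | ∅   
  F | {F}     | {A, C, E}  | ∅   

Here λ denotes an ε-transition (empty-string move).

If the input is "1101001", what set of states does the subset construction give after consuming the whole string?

Start: ε-closure({S}) = {S, D}.
Read '1': {S, D} → {S, B, D}.
Read '1': {S, B, D} → {S, B, C, D}.
Read '0': {S, B, C, D} → {S, A, C, D, F}.
Read '1': {S, A, C, D, F} → {S, A, B, C, D, E, F}.
Read '0': {S, A, B, C, D, E, F} → {S, A, B, C, D, E, F}.
Read '0': {S, A, B, C, D, E, F} → {S, A, B, C, D, E, F}.
Read '1': {S, A, B, C, D, E, F} → {S, A, B, C, D, E, F}.

{S, A, B, C, D, E, F}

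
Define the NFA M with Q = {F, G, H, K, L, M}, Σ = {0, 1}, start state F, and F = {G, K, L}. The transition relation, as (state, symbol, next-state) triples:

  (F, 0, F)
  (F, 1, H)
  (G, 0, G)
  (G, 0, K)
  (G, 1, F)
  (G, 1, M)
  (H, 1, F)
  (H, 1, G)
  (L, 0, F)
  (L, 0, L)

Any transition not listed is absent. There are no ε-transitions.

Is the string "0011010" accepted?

No

Start in {F}.
Read '0': F→{F}; now {F}.
Read '0': F→{F}; now {F}.
Read '1': F→{H}; now {H}.
Read '1': H→{F, G}; now {F, G}.
Read '0': F→{F}, G→{G, K}; now {F, G, K}.
Read '1': F→{H}, G→{F, M}, K→∅; now {F, H, M}.
Read '0': F→{F}, H→∅, M→∅; now {F}.
The final set {F} contains no accepting state.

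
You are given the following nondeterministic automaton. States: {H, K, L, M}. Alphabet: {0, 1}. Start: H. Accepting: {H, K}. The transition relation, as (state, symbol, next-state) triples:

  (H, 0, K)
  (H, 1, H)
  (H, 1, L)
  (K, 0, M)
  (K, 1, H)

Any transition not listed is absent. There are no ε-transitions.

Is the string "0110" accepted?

Yes

Start in {H}.
Read '0': {H} → {K}.
Read '1': {K} → {H}.
Read '1': {H} → {H, L}.
Read '0': {H, L} → {K}.
The final set {K} contains the accepting state K.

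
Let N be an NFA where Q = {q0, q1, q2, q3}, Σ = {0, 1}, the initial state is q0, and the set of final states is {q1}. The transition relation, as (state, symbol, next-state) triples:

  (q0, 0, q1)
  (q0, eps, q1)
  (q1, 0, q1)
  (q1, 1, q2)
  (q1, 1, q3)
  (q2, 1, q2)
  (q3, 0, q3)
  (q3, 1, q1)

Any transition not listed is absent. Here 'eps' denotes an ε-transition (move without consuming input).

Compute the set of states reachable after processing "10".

{q3}

Start: ε-closure({q0}) = {q0, q1}.
Read '1': {q0, q1} → {q2, q3}.
Read '0': {q2, q3} → {q3}.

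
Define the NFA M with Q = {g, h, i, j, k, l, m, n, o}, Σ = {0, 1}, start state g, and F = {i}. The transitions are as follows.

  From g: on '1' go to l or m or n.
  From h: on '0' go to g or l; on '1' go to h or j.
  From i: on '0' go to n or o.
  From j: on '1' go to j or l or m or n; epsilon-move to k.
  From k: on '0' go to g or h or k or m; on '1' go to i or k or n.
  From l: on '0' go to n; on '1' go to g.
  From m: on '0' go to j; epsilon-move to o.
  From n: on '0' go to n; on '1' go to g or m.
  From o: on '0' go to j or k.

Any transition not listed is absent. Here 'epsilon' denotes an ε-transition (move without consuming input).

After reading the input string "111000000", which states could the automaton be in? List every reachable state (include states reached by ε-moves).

{g, h, j, k, l, m, n, o}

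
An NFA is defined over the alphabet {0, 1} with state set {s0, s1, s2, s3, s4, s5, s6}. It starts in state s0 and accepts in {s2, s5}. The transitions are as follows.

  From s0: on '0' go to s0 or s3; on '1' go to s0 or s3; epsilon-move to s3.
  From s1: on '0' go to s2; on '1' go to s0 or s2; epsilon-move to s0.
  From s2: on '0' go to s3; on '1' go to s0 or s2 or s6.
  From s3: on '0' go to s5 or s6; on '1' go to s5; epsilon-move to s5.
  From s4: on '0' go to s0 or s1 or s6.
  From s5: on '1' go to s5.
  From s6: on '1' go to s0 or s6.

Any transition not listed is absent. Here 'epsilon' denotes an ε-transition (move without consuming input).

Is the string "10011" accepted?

Start: ε-closure({s0}) = {s0, s3, s5}.
Read '1': {s0, s3, s5} → {s0, s3, s5}.
Read '0': {s0, s3, s5} → {s0, s3, s5, s6}.
Read '0': {s0, s3, s5, s6} → {s0, s3, s5, s6}.
Read '1': {s0, s3, s5, s6} → {s0, s3, s5, s6}.
Read '1': {s0, s3, s5, s6} → {s0, s3, s5, s6}.
The final set {s0, s3, s5, s6} contains the accepting state s5.

Yes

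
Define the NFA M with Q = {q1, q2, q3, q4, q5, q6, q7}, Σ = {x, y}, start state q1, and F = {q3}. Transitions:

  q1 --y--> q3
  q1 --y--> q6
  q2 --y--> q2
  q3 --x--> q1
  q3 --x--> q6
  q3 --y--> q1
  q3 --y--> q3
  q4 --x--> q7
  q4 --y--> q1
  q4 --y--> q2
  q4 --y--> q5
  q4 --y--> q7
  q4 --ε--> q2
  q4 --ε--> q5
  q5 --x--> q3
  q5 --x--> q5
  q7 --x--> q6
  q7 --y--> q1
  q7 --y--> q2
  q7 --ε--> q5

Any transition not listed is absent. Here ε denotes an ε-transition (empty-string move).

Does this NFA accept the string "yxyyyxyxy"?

Yes

Start in {q1}.
Read 'y': q1→{q3, q6}; now {q3, q6}.
Read 'x': q3→{q1, q6}, q6→∅; now {q1, q6}.
Read 'y': q1→{q3, q6}, q6→∅; now {q3, q6}.
Read 'y': q3→{q1, q3}, q6→∅; now {q1, q3}.
Read 'y': q1→{q3, q6}, q3→{q1, q3}; now {q1, q3, q6}.
Read 'x': q1→∅, q3→{q1, q6}, q6→∅; now {q1, q6}.
Read 'y': q1→{q3, q6}, q6→∅; now {q3, q6}.
Read 'x': q3→{q1, q6}, q6→∅; now {q1, q6}.
Read 'y': q1→{q3, q6}, q6→∅; now {q3, q6}.
The final set {q3, q6} contains the accepting state q3.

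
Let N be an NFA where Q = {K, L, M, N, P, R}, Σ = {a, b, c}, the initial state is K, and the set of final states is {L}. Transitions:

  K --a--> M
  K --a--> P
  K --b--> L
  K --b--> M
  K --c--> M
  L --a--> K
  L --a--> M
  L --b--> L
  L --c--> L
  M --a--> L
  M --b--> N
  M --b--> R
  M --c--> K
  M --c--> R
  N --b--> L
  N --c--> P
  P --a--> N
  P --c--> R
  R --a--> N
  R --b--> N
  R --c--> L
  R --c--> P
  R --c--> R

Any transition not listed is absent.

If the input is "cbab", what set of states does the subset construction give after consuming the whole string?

Start in {K}.
Read 'c': {K} → {M}.
Read 'b': {M} → {N, R}.
Read 'a': {N, R} → {N}.
Read 'b': {N} → {L}.

{L}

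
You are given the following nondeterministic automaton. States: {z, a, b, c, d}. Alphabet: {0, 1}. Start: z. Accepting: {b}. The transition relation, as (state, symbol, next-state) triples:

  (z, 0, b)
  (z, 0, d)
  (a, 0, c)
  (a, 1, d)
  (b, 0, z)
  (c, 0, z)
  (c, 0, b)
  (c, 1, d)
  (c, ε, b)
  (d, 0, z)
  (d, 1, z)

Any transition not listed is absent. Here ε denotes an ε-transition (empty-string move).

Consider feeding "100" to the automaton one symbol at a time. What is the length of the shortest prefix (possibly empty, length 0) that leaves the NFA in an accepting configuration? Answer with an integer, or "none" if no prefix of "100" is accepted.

Start in {z}.
Read '1': z→∅; now ∅.
The set is empty and remains empty for the remaining 2 symbols.
No reachable set along the way intersects F.

none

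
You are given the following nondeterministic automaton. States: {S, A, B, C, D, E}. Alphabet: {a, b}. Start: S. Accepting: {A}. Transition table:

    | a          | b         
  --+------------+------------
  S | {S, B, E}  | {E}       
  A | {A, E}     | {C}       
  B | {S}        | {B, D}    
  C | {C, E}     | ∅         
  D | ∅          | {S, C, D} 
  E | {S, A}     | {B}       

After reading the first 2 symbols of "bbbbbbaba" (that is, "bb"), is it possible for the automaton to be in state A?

No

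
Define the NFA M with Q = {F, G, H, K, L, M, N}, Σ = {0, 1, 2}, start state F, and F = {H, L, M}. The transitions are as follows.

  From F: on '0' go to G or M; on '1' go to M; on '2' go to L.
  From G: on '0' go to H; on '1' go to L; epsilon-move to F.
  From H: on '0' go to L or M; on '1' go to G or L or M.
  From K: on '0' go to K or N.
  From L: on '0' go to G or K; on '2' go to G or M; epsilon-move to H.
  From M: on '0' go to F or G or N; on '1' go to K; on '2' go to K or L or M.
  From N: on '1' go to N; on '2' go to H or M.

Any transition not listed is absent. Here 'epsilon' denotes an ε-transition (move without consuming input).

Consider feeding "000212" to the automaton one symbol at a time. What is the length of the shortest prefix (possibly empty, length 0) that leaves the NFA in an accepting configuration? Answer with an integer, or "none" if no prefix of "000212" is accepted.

1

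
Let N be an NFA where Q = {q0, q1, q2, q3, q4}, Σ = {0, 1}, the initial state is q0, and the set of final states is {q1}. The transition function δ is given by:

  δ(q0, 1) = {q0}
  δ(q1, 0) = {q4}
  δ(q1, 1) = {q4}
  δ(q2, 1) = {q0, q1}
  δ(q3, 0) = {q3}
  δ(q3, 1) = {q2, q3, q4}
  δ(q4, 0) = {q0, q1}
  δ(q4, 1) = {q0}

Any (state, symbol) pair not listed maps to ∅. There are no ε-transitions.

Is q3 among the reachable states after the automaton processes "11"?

Start in {q0}.
Read '1': {q0} → {q0}.
Read '1': {q0} → {q0}.
State q3 is not in {q0}.

No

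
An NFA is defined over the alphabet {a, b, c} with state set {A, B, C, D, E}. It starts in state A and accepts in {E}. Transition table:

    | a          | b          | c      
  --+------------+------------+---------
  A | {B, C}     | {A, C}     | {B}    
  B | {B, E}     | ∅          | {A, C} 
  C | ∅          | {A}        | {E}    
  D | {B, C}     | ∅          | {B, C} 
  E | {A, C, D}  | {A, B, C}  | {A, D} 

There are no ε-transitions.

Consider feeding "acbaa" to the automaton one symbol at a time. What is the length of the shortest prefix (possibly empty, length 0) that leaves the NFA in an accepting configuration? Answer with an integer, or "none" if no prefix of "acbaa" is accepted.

2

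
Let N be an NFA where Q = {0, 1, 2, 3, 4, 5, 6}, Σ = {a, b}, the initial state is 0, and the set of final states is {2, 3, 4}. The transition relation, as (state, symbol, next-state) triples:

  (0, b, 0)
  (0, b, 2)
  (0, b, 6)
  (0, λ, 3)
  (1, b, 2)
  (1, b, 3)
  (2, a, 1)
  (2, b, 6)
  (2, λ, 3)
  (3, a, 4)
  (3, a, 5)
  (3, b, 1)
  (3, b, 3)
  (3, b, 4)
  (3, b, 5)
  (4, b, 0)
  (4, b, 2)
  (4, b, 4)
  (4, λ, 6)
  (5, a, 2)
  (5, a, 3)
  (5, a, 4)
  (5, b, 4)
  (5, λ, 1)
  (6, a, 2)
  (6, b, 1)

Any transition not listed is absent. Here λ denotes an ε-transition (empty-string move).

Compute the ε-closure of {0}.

Begin with {0}.
ε-move 0 → 3; add 3.

{0, 3}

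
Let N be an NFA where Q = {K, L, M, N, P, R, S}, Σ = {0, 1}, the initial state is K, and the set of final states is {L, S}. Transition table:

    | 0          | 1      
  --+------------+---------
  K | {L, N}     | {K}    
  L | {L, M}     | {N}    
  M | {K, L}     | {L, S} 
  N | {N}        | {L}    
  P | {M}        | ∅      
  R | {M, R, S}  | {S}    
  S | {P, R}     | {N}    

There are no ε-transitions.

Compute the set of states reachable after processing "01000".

{K, L, M, N}

Start in {K}.
Read '0': K→{L, N}; now {L, N}.
Read '1': L→{N}, N→{L}; now {L, N}.
Read '0': L→{L, M}, N→{N}; now {L, M, N}.
Read '0': L→{L, M}, M→{K, L}, N→{N}; now {K, L, M, N}.
Read '0': K→{L, N}, L→{L, M}, M→{K, L}, N→{N}; now {K, L, M, N}.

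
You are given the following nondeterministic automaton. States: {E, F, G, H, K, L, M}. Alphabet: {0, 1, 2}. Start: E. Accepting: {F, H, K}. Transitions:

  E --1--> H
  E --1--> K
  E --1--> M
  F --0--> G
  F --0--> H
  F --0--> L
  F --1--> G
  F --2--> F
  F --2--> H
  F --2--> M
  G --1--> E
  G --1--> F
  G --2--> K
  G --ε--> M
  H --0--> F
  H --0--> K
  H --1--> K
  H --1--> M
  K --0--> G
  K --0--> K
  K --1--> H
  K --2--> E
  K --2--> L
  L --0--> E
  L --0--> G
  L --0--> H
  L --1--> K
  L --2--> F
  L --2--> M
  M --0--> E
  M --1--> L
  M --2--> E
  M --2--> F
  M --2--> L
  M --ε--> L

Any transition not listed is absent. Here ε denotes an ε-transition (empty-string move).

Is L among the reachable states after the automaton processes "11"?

Yes

Start in {E}.
Read '1': E→{H, K, M}; union {H, K, M}; ε-closure = {H, K, L, M}.
Read '1': H→{K, M}, K→{H}, L→{K}, M→{L}; now {H, K, L, M}.
State L is in {H, K, L, M}.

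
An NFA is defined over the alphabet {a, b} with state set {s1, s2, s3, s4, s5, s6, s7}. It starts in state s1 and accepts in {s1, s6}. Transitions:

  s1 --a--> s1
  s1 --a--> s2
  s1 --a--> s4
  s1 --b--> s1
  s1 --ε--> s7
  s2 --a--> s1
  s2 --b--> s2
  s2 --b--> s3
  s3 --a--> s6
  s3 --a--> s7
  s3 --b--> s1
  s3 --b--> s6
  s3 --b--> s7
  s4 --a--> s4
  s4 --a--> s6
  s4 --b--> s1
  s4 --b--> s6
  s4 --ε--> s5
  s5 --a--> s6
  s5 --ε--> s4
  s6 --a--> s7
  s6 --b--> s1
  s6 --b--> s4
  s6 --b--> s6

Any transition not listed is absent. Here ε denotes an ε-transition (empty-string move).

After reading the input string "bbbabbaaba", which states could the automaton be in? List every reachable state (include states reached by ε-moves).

{s1, s2, s4, s5, s6, s7}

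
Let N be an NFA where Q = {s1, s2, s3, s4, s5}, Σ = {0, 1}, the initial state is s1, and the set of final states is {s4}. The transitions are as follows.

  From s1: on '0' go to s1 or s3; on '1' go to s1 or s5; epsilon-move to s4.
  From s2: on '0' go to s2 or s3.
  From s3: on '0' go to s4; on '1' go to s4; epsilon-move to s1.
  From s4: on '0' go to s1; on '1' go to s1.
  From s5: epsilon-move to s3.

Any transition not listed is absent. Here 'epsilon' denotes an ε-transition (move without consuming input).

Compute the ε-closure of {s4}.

Begin with {s4}.
No ε-moves leave this set, so the closure equals the set itself.

{s4}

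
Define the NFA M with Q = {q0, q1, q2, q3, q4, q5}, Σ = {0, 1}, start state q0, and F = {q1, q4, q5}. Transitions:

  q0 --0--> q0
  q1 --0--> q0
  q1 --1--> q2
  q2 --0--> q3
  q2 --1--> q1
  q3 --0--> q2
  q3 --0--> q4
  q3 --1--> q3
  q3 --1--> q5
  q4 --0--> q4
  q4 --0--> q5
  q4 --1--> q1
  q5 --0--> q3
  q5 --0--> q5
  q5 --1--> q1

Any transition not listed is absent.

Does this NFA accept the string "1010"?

No

Start in {q0}.
Read '1': {q0} → ∅.
The set is empty and remains empty for the remaining 3 symbols.
The final set ∅ contains no accepting state.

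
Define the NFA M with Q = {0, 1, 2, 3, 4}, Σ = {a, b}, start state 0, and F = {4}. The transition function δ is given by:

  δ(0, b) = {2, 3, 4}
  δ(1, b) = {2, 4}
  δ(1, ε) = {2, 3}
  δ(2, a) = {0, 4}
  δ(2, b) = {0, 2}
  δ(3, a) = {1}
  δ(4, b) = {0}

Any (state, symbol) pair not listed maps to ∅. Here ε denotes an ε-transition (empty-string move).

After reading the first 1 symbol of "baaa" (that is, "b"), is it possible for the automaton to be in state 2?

Start in {0}.
Read 'b': 0→{2, 3, 4}; now {2, 3, 4}.
State 2 is in {2, 3, 4}.

Yes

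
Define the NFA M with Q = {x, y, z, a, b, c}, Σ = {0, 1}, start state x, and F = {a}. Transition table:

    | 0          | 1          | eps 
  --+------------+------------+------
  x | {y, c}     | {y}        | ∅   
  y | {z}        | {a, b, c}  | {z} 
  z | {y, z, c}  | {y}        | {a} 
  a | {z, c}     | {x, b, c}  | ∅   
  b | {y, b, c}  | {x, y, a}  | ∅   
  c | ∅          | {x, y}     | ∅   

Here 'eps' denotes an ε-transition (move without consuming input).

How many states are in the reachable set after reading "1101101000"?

5

Start in {x}.
Read '1': x→{y}; union {y}; ε-closure = {y, z, a}.
Read '1': y→{a, b, c}, z→{y}, a→{x, b, c}; union {x, y, a, b, c}; ε-closure = {x, y, z, a, b, c}.
Read '0': x→{y, c}, y→{z}, z→{y, z, c}, a→{z, c}, b→{y, b, c}, c→∅; union {y, z, b, c}; ε-closure = {y, z, a, b, c}.
Read '1': y→{a, b, c}, z→{y}, a→{x, b, c}, b→{x, y, a}, c→{x, y}; union {x, y, a, b, c}; ε-closure = {x, y, z, a, b, c}.
Read '1': x→{y}, y→{a, b, c}, z→{y}, a→{x, b, c}, b→{x, y, a}, c→{x, y}; union {x, y, a, b, c}; ε-closure = {x, y, z, a, b, c}.
Read '0': x→{y, c}, y→{z}, z→{y, z, c}, a→{z, c}, b→{y, b, c}, c→∅; union {y, z, b, c}; ε-closure = {y, z, a, b, c}.
Read '1': y→{a, b, c}, z→{y}, a→{x, b, c}, b→{x, y, a}, c→{x, y}; union {x, y, a, b, c}; ε-closure = {x, y, z, a, b, c}.
Read '0': x→{y, c}, y→{z}, z→{y, z, c}, a→{z, c}, b→{y, b, c}, c→∅; union {y, z, b, c}; ε-closure = {y, z, a, b, c}.
Read '0': y→{z}, z→{y, z, c}, a→{z, c}, b→{y, b, c}, c→∅; union {y, z, b, c}; ε-closure = {y, z, a, b, c}.
Read '0': y→{z}, z→{y, z, c}, a→{z, c}, b→{y, b, c}, c→∅; union {y, z, b, c}; ε-closure = {y, z, a, b, c}.
That set has 5 states.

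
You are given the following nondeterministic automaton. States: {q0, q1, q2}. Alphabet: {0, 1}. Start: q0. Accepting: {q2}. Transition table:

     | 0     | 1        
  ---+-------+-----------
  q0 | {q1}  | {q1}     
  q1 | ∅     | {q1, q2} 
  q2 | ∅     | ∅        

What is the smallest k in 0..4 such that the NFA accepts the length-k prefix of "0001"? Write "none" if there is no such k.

none

Start in {q0}.
Read '0': {q0} → {q1}.
Read '0': {q1} → ∅.
The set is empty and remains empty for the remaining 2 symbols.
No reachable set along the way intersects F.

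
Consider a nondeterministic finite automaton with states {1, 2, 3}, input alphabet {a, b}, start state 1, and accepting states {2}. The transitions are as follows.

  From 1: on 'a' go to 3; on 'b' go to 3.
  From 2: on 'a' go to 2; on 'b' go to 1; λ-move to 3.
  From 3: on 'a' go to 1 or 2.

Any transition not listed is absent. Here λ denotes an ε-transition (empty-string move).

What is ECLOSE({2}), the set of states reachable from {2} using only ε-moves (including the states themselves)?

{2, 3}

Begin with {2}.
ε-move 2 → 3; add 3.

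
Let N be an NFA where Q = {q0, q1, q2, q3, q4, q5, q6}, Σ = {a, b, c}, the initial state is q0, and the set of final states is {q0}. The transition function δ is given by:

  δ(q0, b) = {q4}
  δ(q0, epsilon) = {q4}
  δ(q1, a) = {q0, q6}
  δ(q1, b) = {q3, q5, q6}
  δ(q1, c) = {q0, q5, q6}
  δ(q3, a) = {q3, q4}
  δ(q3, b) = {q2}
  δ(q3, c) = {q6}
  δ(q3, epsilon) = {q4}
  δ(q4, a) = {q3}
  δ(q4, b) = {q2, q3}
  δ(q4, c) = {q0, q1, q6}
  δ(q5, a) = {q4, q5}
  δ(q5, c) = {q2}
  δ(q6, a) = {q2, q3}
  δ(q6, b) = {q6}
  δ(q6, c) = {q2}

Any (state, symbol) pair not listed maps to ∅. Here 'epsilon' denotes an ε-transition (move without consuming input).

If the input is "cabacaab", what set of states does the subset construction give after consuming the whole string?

{q2, q3, q4}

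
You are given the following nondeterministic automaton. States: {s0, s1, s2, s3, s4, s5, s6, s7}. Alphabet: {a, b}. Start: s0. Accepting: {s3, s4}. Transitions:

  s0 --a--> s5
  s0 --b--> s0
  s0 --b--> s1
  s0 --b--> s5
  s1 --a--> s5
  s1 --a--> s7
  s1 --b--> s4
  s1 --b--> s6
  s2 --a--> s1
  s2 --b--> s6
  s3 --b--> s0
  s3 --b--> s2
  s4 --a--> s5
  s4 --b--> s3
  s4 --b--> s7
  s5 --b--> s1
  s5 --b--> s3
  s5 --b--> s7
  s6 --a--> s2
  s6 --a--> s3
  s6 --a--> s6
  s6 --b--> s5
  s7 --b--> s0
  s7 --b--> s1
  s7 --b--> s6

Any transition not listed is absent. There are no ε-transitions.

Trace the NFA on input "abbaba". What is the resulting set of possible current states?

{s1, s2, s3, s5, s6, s7}

Start in {s0}.
Read 'a': {s0} → {s5}.
Read 'b': {s5} → {s1, s3, s7}.
Read 'b': {s1, s3, s7} → {s0, s1, s2, s4, s6}.
Read 'a': {s0, s1, s2, s4, s6} → {s1, s2, s3, s5, s6, s7}.
Read 'b': {s1, s2, s3, s5, s6, s7} → {s0, s1, s2, s3, s4, s5, s6, s7}.
Read 'a': {s0, s1, s2, s3, s4, s5, s6, s7} → {s1, s2, s3, s5, s6, s7}.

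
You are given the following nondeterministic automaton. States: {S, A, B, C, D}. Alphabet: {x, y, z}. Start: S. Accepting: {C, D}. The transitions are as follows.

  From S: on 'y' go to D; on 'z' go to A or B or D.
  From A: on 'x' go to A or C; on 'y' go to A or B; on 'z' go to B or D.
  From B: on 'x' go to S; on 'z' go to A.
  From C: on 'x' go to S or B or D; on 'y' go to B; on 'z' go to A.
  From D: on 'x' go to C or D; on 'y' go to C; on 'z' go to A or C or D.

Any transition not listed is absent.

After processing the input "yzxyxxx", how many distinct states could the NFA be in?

Start in {S}.
Read 'y': S→{D}; now {D}.
Read 'z': D→{A, C, D}; now {A, C, D}.
Read 'x': A→{A, C}, C→{S, B, D}, D→{C, D}; now {S, A, B, C, D}.
Read 'y': S→{D}, A→{A, B}, B→∅, C→{B}, D→{C}; now {A, B, C, D}.
Read 'x': A→{A, C}, B→{S}, C→{S, B, D}, D→{C, D}; now {S, A, B, C, D}.
Read 'x': S→∅, A→{A, C}, B→{S}, C→{S, B, D}, D→{C, D}; now {S, A, B, C, D}.
Read 'x': S→∅, A→{A, C}, B→{S}, C→{S, B, D}, D→{C, D}; now {S, A, B, C, D}.
That set has 5 states.

5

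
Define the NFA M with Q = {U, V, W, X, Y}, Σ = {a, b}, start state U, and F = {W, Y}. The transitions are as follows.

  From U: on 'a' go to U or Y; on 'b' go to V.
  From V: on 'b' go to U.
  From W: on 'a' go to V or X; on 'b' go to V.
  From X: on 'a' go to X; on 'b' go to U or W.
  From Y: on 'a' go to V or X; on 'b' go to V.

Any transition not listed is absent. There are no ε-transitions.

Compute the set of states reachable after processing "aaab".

Start in {U}.
Read 'a': U→{U, Y}; now {U, Y}.
Read 'a': U→{U, Y}, Y→{V, X}; now {U, V, X, Y}.
Read 'a': U→{U, Y}, V→∅, X→{X}, Y→{V, X}; now {U, V, X, Y}.
Read 'b': U→{V}, V→{U}, X→{U, W}, Y→{V}; now {U, V, W}.

{U, V, W}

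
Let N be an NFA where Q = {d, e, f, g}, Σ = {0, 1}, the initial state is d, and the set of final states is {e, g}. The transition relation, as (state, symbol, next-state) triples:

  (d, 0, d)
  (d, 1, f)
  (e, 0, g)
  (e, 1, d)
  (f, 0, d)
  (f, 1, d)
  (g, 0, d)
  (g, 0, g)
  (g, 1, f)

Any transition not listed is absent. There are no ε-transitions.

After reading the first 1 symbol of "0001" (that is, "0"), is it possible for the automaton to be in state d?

Start in {d}.
Read '0': d→{d}; now {d}.
State d is in {d}.

Yes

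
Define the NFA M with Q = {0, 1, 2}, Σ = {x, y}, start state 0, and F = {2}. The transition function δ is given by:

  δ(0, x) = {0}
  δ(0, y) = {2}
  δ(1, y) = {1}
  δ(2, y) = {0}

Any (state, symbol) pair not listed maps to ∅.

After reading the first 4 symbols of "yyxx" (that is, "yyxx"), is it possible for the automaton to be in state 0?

Start in {0}.
Read 'y': {0} → {2}.
Read 'y': {2} → {0}.
Read 'x': {0} → {0}.
Read 'x': {0} → {0}.
State 0 is in {0}.

Yes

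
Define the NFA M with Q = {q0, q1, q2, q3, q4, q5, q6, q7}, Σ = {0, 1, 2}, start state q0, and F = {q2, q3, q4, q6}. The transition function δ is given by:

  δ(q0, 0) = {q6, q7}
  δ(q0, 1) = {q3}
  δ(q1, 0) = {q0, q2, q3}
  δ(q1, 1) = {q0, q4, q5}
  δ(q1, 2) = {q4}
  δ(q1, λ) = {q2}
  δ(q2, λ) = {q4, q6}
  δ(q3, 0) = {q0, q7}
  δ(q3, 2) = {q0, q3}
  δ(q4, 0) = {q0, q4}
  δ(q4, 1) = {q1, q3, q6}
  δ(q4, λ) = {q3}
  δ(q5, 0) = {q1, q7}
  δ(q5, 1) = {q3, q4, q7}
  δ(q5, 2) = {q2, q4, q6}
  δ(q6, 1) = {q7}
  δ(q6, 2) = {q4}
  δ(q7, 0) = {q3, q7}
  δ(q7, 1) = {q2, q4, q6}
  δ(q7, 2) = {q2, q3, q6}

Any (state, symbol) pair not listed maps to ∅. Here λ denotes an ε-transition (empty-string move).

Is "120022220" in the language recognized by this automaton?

Yes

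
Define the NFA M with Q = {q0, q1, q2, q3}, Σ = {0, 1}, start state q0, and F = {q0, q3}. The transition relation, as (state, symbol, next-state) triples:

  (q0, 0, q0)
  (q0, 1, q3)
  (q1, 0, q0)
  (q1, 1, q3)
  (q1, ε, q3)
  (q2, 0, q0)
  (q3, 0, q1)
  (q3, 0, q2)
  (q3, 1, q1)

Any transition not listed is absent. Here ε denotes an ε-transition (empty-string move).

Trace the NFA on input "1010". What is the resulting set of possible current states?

{q0, q1, q2, q3}

Start in {q0}.
Read '1': q0→{q3}; now {q3}.
Read '0': q3→{q1, q2}; union {q1, q2}; ε-closure = {q1, q2, q3}.
Read '1': q1→{q3}, q2→∅, q3→{q1}; now {q1, q3}.
Read '0': q1→{q0}, q3→{q1, q2}; union {q0, q1, q2}; ε-closure = {q0, q1, q2, q3}.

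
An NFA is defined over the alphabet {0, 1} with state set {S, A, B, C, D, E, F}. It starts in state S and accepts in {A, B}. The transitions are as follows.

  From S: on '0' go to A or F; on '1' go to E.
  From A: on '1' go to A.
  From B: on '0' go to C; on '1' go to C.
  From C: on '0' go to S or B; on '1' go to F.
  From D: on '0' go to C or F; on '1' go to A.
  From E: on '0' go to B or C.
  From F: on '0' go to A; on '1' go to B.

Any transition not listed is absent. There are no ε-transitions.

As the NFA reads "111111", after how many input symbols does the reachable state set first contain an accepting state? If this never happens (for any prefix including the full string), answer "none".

none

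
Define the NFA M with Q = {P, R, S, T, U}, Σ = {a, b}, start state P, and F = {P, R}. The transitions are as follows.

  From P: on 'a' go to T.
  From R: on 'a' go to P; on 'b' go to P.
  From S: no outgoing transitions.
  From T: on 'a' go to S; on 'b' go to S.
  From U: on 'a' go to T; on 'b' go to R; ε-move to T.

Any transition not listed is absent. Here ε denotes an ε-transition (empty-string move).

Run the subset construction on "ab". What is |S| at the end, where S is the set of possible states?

1

Start in {P}.
Read 'a': P→{T}; now {T}.
Read 'b': T→{S}; now {S}.
That set has 1 state.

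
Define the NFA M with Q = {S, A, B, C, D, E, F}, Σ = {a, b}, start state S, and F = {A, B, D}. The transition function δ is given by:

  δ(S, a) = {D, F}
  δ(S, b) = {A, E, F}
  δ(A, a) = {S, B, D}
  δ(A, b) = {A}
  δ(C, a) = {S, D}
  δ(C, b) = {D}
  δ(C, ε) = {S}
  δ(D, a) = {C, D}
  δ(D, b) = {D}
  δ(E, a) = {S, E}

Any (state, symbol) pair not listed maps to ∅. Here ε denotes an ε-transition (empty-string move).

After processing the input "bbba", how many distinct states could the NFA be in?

3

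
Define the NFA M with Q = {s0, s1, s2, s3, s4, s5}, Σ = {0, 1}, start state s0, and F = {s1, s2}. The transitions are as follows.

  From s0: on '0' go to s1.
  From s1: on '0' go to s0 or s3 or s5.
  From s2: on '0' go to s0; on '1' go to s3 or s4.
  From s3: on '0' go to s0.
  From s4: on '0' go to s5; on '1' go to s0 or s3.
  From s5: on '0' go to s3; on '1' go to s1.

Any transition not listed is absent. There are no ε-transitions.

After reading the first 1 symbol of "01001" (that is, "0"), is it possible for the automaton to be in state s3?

Start in {s0}.
Read '0': s0→{s1}; now {s1}.
State s3 is not in {s1}.

No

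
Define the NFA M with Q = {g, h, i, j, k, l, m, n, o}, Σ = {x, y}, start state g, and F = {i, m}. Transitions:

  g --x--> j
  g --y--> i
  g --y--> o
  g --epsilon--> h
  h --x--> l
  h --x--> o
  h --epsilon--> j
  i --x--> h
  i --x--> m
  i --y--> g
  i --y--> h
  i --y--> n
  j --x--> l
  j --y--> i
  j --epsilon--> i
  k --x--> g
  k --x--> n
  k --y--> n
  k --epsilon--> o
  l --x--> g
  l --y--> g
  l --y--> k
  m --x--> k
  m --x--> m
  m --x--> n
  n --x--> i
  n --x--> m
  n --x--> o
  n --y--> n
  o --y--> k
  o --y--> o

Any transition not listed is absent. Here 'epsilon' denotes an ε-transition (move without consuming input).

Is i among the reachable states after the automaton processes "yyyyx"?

Yes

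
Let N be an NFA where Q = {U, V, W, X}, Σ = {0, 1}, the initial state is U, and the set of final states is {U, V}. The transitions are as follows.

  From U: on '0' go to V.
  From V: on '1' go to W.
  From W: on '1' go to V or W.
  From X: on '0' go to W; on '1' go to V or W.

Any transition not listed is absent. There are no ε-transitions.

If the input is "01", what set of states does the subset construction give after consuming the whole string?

Start in {U}.
Read '0': {U} → {V}.
Read '1': {V} → {W}.

{W}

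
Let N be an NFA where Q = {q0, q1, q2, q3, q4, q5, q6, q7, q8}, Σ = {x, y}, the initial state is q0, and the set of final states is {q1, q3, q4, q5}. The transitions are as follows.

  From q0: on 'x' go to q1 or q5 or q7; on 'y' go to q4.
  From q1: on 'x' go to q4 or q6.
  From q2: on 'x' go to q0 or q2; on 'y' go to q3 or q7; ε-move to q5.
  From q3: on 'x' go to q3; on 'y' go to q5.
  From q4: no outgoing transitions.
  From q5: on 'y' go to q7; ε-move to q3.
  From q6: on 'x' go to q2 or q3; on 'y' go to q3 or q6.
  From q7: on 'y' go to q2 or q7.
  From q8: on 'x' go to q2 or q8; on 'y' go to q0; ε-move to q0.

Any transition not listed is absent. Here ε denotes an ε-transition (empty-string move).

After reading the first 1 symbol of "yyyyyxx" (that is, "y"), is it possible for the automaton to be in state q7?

No

Start in {q0}.
Read 'y': {q0} → {q4}.
State q7 is not in {q4}.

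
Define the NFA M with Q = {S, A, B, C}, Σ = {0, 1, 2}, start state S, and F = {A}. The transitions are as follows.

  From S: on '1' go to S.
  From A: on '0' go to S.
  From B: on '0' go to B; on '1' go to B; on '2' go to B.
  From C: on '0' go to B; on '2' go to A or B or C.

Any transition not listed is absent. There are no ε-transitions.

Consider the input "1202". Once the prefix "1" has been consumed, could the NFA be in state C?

No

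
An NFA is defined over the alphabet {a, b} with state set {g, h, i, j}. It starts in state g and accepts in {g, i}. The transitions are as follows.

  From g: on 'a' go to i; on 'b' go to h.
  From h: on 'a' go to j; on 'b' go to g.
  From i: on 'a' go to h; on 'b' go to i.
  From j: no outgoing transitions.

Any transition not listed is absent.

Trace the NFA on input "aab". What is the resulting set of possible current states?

{g}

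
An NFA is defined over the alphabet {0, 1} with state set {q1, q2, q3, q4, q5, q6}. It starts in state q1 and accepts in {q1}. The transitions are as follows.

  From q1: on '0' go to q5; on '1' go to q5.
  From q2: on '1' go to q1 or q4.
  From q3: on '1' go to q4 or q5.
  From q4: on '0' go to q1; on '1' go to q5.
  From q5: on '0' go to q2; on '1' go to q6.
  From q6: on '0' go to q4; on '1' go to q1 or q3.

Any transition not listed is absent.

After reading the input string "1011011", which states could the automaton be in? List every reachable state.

Start in {q1}.
Read '1': q1→{q5}; now {q5}.
Read '0': q5→{q2}; now {q2}.
Read '1': q2→{q1, q4}; now {q1, q4}.
Read '1': q1→{q5}, q4→{q5}; now {q5}.
Read '0': q5→{q2}; now {q2}.
Read '1': q2→{q1, q4}; now {q1, q4}.
Read '1': q1→{q5}, q4→{q5}; now {q5}.

{q5}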